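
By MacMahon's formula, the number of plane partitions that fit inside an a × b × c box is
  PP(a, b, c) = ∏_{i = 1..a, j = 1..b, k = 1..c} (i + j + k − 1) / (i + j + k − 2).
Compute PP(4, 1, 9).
PP(4, 1, 9) = 715

Evaluate the triple product over i = 1..4, j = 1..1, k = 1..9. The factors are (2/1) · (3/2) · (4/3) · (5/4) · (6/5) · (7/6) · (8/7) · (9/8) · … (36 factors total). The numerators and denominators telescope so the product is an integer; carrying out the multiplication exactly gives PP(4, 1, 9) = 715.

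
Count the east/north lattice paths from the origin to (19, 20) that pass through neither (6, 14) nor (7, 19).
Number of paths = 67866099970

Inclusion–exclusion. Total paths: C(39, 19) = 68923264410. Through P₁: C(20, 6)·C(19, 13) = 1051636320. Through P₂: C(26, 7)·C(13, 12) = 8551400. Since P₁ is strictly southwest of P₂, a monotone path through both must visit P₁ then P₂; paths through both = C(20, 6)·C(6, 1)·C(13, 12) = 3023280. Avoid both = 68923264410 − 1051636320 − 8551400 + 3023280 = 67866099970.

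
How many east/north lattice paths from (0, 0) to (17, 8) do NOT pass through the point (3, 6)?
Number of paths = 1071495

Total paths from (0, 0) to (17, 8): C(25, 17) = 1081575. Paths through (3, 6): (paths (0, 0) → (3, 6)) × (paths (3, 6) → (17, 8)) = C(9, 3) · C(16, 14) = 84 · 120 = 10080. Avoidance count = 1081575 − 10080 = 1071495.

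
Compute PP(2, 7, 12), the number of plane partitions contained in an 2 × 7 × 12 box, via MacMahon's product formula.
PP(2, 7, 12) = 488259720

Evaluate the triple product over i = 1..2, j = 1..7, k = 1..12. The factors are (2/1) · (3/2) · (4/3) · (5/4) · (6/5) · (7/6) · (8/7) · (9/8) · … (168 factors total). The numerators and denominators telescope so the product is an integer; carrying out the multiplication exactly gives PP(2, 7, 12) = 488259720.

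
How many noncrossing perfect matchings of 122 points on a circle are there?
C_61 = 6182127958584855650487080847216336

These noncrossing handshakes are counted by the Catalan number C_n = (1/(n + 1)) · C(2n, n). For n = 61: C_61 = (1/62) · C(122, 61) = 383291933432261050330199012527412832/62 = 6182127958584855650487080847216336.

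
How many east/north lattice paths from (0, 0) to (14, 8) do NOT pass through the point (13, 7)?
Number of paths = 164730

Total paths from (0, 0) to (14, 8): C(22, 14) = 319770. Paths through (13, 7): (paths (0, 0) → (13, 7)) × (paths (13, 7) → (14, 8)) = C(20, 13) · C(2, 1) = 77520 · 2 = 155040. Avoidance count = 319770 − 155040 = 164730.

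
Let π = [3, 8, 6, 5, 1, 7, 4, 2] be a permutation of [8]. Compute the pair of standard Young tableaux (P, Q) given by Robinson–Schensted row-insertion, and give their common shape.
P = [1, 2, 7] / [3, 4] / [5] / [6] / [8];  Q = [1, 2, 6] / [3, 7] / [4] / [5] / [8];  common shape = (3, 2, 1, 1, 1)

Row-insert the values π_1, π_2, … into P one at a time, bumping the leftmost entry strictly greater than the inserted value down to the next row. The recording tableau Q records, in position (i, j), the step at which that cell was added to P.
  Insert 3 (step 1): P = [3];  Q = [1]
  Insert 8 (step 2): P = [3, 8];  Q = [1, 2]
  Insert 6 (step 3): P = [3, 6] / [8];  Q = [1, 2] / [3]
  Insert 5 (step 4): P = [3, 5] / [6] / [8];  Q = [1, 2] / [3] / [4]
  Insert 1 (step 5): P = [1, 5] / [3] / [6] / [8];  Q = [1, 2] / [3] / [4] / [5]
  Insert 7 (step 6): P = [1, 5, 7] / [3] / [6] / [8];  Q = [1, 2, 6] / [3] / [4] / [5]
  Insert 4 (step 7): P = [1, 4, 7] / [3, 5] / [6] / [8];  Q = [1, 2, 6] / [3, 7] / [4] / [5]
  Insert 2 (step 8): P = [1, 2, 7] / [3, 4] / [5] / [6] / [8];  Q = [1, 2, 6] / [3, 7] / [4] / [5] / [8]
Final shape: (3, 2, 1, 1, 1).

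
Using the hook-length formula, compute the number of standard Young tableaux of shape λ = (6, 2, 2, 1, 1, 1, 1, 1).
# SYT of shape (6, 2, 2, 1, 1, 1, 1, 1) = 44550

Hook-length formula: f^λ = n! / Π hook(c), product over all cells c of the Young diagram. For λ = (6, 2, 2, 1, 1, 1, 1, 1), n = 15 boxes. Hook lengths by row (left-to-right, top-to-bottom): [13, 7, 4, 3, 2, 1]; [8, 2]; [7, 1]; [5]; [4]; [3]; [2]; [1]. Product of hooks = 29352960. So f^λ = 15! / 29352960 = 1307674368000 / 29352960 = 44550.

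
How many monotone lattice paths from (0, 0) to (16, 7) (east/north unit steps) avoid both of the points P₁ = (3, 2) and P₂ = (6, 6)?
Number of paths = 153163

Inclusion–exclusion. Total paths: C(23, 16) = 245157. Through P₁: C(5, 3)·C(18, 13) = 85680. Through P₂: C(12, 6)·C(11, 10) = 10164. Since P₁ is strictly southwest of P₂, a monotone path through both must visit P₁ then P₂; paths through both = C(5, 3)·C(7, 3)·C(11, 10) = 3850. Avoid both = 245157 − 85680 − 10164 + 3850 = 153163.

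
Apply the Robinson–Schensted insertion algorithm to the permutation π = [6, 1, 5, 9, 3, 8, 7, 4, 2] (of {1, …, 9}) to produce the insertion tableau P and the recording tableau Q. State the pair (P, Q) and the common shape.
P = [1, 2, 4] / [3, 7] / [5, 8] / [6] / [9];  Q = [1, 3, 4] / [2, 6] / [5, 7] / [8] / [9];  common shape = (3, 2, 2, 1, 1)

Row-insert the values π_1, π_2, … into P one at a time, bumping the leftmost entry strictly greater than the inserted value down to the next row. The recording tableau Q records, in position (i, j), the step at which that cell was added to P.
  Insert 6 (step 1): P = [6];  Q = [1]
  Insert 1 (step 2): P = [1] / [6];  Q = [1] / [2]
  Insert 5 (step 3): P = [1, 5] / [6];  Q = [1, 3] / [2]
  Insert 9 (step 4): P = [1, 5, 9] / [6];  Q = [1, 3, 4] / [2]
  Insert 3 (step 5): P = [1, 3, 9] / [5] / [6];  Q = [1, 3, 4] / [2] / [5]
  Insert 8 (step 6): P = [1, 3, 8] / [5, 9] / [6];  Q = [1, 3, 4] / [2, 6] / [5]
  Insert 7 (step 7): P = [1, 3, 7] / [5, 8] / [6, 9];  Q = [1, 3, 4] / [2, 6] / [5, 7]
  Insert 4 (step 8): P = [1, 3, 4] / [5, 7] / [6, 8] / [9];  Q = [1, 3, 4] / [2, 6] / [5, 7] / [8]
  Insert 2 (step 9): P = [1, 2, 4] / [3, 7] / [5, 8] / [6] / [9];  Q = [1, 3, 4] / [2, 6] / [5, 7] / [8] / [9]
Final shape: (3, 2, 2, 1, 1).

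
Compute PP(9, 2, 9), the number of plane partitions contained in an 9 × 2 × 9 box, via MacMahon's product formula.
PP(9, 2, 9) = 449141836

Evaluate the triple product over i = 1..9, j = 1..2, k = 1..9. The factors are (2/1) · (3/2) · (4/3) · (5/4) · (6/5) · (7/6) · (8/7) · (9/8) · … (162 factors total). The numerators and denominators telescope so the product is an integer; carrying out the multiplication exactly gives PP(9, 2, 9) = 449141836.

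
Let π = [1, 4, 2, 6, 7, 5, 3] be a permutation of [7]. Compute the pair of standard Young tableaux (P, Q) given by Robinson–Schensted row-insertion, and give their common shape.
P = [1, 2, 3, 7] / [4, 5] / [6];  Q = [1, 2, 4, 5] / [3, 6] / [7];  common shape = (4, 2, 1)

Row-insert the values π_1, π_2, … into P one at a time, bumping the leftmost entry strictly greater than the inserted value down to the next row. The recording tableau Q records, in position (i, j), the step at which that cell was added to P.
  Insert 1 (step 1): P = [1];  Q = [1]
  Insert 4 (step 2): P = [1, 4];  Q = [1, 2]
  Insert 2 (step 3): P = [1, 2] / [4];  Q = [1, 2] / [3]
  Insert 6 (step 4): P = [1, 2, 6] / [4];  Q = [1, 2, 4] / [3]
  Insert 7 (step 5): P = [1, 2, 6, 7] / [4];  Q = [1, 2, 4, 5] / [3]
  Insert 5 (step 6): P = [1, 2, 5, 7] / [4, 6];  Q = [1, 2, 4, 5] / [3, 6]
  Insert 3 (step 7): P = [1, 2, 3, 7] / [4, 5] / [6];  Q = [1, 2, 4, 5] / [3, 6] / [7]
Final shape: (4, 2, 1).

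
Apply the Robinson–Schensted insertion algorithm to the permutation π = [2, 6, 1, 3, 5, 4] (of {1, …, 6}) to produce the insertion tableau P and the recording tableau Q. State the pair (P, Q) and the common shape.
P = [1, 3, 4] / [2, 5] / [6];  Q = [1, 2, 5] / [3, 4] / [6];  common shape = (3, 2, 1)

Row-insert the values π_1, π_2, … into P one at a time, bumping the leftmost entry strictly greater than the inserted value down to the next row. The recording tableau Q records, in position (i, j), the step at which that cell was added to P.
  Insert 2 (step 1): P = [2];  Q = [1]
  Insert 6 (step 2): P = [2, 6];  Q = [1, 2]
  Insert 1 (step 3): P = [1, 6] / [2];  Q = [1, 2] / [3]
  Insert 3 (step 4): P = [1, 3] / [2, 6];  Q = [1, 2] / [3, 4]
  Insert 5 (step 5): P = [1, 3, 5] / [2, 6];  Q = [1, 2, 5] / [3, 4]
  Insert 4 (step 6): P = [1, 3, 4] / [2, 5] / [6];  Q = [1, 2, 5] / [3, 4] / [6]
Final shape: (3, 2, 1).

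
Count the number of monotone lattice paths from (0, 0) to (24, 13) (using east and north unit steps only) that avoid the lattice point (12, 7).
Number of paths = 2627064468

Total paths from (0, 0) to (24, 13): C(37, 24) = 3562467300. Paths through (12, 7): (paths (0, 0) → (12, 7)) × (paths (12, 7) → (24, 13)) = C(19, 12) · C(18, 12) = 50388 · 18564 = 935402832. Avoidance count = 3562467300 − 935402832 = 2627064468.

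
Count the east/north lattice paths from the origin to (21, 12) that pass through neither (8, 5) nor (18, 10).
Number of paths = 162466590

Inclusion–exclusion. Total paths: C(33, 21) = 354817320. Through P₁: C(13, 8)·C(20, 13) = 99768240. Through P₂: C(28, 18)·C(5, 3) = 131231100. Since P₁ is strictly southwest of P₂, a monotone path through both must visit P₁ then P₂; paths through both = C(13, 8)·C(15, 10)·C(5, 3) = 38648610. Avoid both = 354817320 − 99768240 − 131231100 + 38648610 = 162466590.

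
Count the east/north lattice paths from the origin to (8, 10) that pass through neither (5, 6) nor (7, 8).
Number of paths = 16599

Inclusion–exclusion. Total paths: C(18, 8) = 43758. Through P₁: C(11, 5)·C(7, 3) = 16170. Through P₂: C(15, 7)·C(3, 1) = 19305. Since P₁ is strictly southwest of P₂, a monotone path through both must visit P₁ then P₂; paths through both = C(11, 5)·C(4, 2)·C(3, 1) = 8316. Avoid both = 43758 − 16170 − 19305 + 8316 = 16599.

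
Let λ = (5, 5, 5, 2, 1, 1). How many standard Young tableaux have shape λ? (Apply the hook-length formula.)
# SYT of shape (5, 5, 5, 2, 1, 1) = 11639628

Hook-length formula: f^λ = n! / Π hook(c), product over all cells c of the Young diagram. For λ = (5, 5, 5, 2, 1, 1), n = 19 boxes. Hook lengths by row (left-to-right, top-to-bottom): [10, 7, 5, 4, 3]; [9, 6, 4, 3, 2]; [8, 5, 3, 2, 1]; [4, 1]; [2]; [1]. Product of hooks = 10450944000. So f^λ = 19! / 10450944000 = 121645100408832000 / 10450944000 = 11639628.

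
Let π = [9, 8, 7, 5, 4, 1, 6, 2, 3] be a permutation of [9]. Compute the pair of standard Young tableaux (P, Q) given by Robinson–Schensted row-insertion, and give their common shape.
P = [1, 2, 3] / [4, 6] / [5] / [7] / [8] / [9];  Q = [1, 7, 9] / [2, 8] / [3] / [4] / [5] / [6];  common shape = (3, 2, 1, 1, 1, 1)

Row-insert the values π_1, π_2, … into P one at a time, bumping the leftmost entry strictly greater than the inserted value down to the next row. The recording tableau Q records, in position (i, j), the step at which that cell was added to P.
  Insert 9 (step 1): P = [9];  Q = [1]
  Insert 8 (step 2): P = [8] / [9];  Q = [1] / [2]
  Insert 7 (step 3): P = [7] / [8] / [9];  Q = [1] / [2] / [3]
  Insert 5 (step 4): P = [5] / [7] / [8] / [9];  Q = [1] / [2] / [3] / [4]
  Insert 4 (step 5): P = [4] / [5] / [7] / [8] / [9];  Q = [1] / [2] / [3] / [4] / [5]
  Insert 1 (step 6): P = [1] / [4] / [5] / [7] / [8] / [9];  Q = [1] / [2] / [3] / [4] / [5] / [6]
  Insert 6 (step 7): P = [1, 6] / [4] / [5] / [7] / [8] / [9];  Q = [1, 7] / [2] / [3] / [4] / [5] / [6]
  Insert 2 (step 8): P = [1, 2] / [4, 6] / [5] / [7] / [8] / [9];  Q = [1, 7] / [2, 8] / [3] / [4] / [5] / [6]
  Insert 3 (step 9): P = [1, 2, 3] / [4, 6] / [5] / [7] / [8] / [9];  Q = [1, 7, 9] / [2, 8] / [3] / [4] / [5] / [6]
Final shape: (3, 2, 1, 1, 1, 1).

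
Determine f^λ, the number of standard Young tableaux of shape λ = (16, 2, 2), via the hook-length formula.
# SYT of shape (16, 2, 2) = 7600

Hook-length formula: f^λ = n! / Π hook(c), product over all cells c of the Young diagram. For λ = (16, 2, 2), n = 20 boxes. Hook lengths by row (left-to-right, top-to-bottom): [18, 17, 14, 13, 12, 11, 10, 9, 8, 7, 6, 5, 4, 3, 2, 1]; [3, 2]; [2, 1]. Product of hooks = 320118685286400. So f^λ = 20! / 320118685286400 = 2432902008176640000 / 320118685286400 = 7600.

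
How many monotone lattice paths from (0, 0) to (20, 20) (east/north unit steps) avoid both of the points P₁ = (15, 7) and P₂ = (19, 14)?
Number of paths = 131047600068

Inclusion–exclusion. Total paths: C(40, 20) = 137846528820. Through P₁: C(22, 15)·C(18, 5) = 1461220992. Through P₂: C(33, 19)·C(7, 1) = 5731664400. Since P₁ is strictly southwest of P₂, a monotone path through both must visit P₁ then P₂; paths through both = C(22, 15)·C(11, 4)·C(7, 1) = 393956640. Avoid both = 137846528820 − 1461220992 − 5731664400 + 393956640 = 131047600068.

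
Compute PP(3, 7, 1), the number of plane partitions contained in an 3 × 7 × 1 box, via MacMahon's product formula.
PP(3, 7, 1) = 120

Evaluate the triple product over i = 1..3, j = 1..7, k = 1..1. The factors are (2/1) · (3/2) · (4/3) · (5/4) · (6/5) · (7/6) · (8/7) · (3/2) · … (21 factors total). The numerators and denominators telescope so the product is an integer; carrying out the multiplication exactly gives PP(3, 7, 1) = 120.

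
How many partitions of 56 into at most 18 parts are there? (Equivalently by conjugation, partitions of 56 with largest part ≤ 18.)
p(56, parts ≤ 18) = 408687

Use the recurrence p(n, m) = p(n, m−1) + p(n−m, m): either the largest part is < m (count p(n, m−1)) or the largest part is exactly m (remove one copy of m, count p(n−m, m)). With p(0, ·) = 1 this gives p(56, parts ≤ 18) = 408687. (By conjugating Young diagrams, this also counts partitions of 56 into at most 18 parts.)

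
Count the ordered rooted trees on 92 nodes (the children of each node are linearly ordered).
C_91 = 3935312233584004685417853572763349509774031680023800

These ordered rooted trees are counted by the Catalan number C_n = (1/(n + 1)) · C(2n, n). For n = 91: C_91 = (1/92) · C(182, 91) = 362048725489728431058442528694228154899210914562189600/92 = 3935312233584004685417853572763349509774031680023800.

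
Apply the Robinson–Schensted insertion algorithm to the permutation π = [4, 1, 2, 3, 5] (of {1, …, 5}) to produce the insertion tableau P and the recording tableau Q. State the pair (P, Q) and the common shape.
P = [1, 2, 3, 5] / [4];  Q = [1, 3, 4, 5] / [2];  common shape = (4, 1)

Row-insert the values π_1, π_2, … into P one at a time, bumping the leftmost entry strictly greater than the inserted value down to the next row. The recording tableau Q records, in position (i, j), the step at which that cell was added to P.
  Insert 4 (step 1): P = [4];  Q = [1]
  Insert 1 (step 2): P = [1] / [4];  Q = [1] / [2]
  Insert 2 (step 3): P = [1, 2] / [4];  Q = [1, 3] / [2]
  Insert 3 (step 4): P = [1, 2, 3] / [4];  Q = [1, 3, 4] / [2]
  Insert 5 (step 5): P = [1, 2, 3, 5] / [4];  Q = [1, 3, 4, 5] / [2]
Final shape: (4, 1).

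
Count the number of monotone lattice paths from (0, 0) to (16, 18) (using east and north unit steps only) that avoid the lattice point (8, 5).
Number of paths = 1942069800

Total paths from (0, 0) to (16, 18): C(34, 16) = 2203961430. Paths through (8, 5): (paths (0, 0) → (8, 5)) × (paths (8, 5) → (16, 18)) = C(13, 8) · C(21, 8) = 1287 · 203490 = 261891630. Avoidance count = 2203961430 − 261891630 = 1942069800.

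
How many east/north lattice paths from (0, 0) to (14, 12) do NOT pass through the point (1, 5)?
Number of paths = 9192580

Total paths from (0, 0) to (14, 12): C(26, 14) = 9657700. Paths through (1, 5): (paths (0, 0) → (1, 5)) × (paths (1, 5) → (14, 12)) = C(6, 1) · C(20, 13) = 6 · 77520 = 465120. Avoidance count = 9657700 − 465120 = 9192580.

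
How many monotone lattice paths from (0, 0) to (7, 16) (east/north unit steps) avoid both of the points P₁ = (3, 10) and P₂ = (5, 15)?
Number of paths = 156603

Inclusion–exclusion. Total paths: C(23, 7) = 245157. Through P₁: C(13, 3)·C(10, 4) = 60060. Through P₂: C(20, 5)·C(3, 2) = 46512. Since P₁ is strictly southwest of P₂, a monotone path through both must visit P₁ then P₂; paths through both = C(13, 3)·C(7, 2)·C(3, 2) = 18018. Avoid both = 245157 − 60060 − 46512 + 18018 = 156603.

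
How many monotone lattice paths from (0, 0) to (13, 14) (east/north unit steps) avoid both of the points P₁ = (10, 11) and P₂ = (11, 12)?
Number of paths = 9124104

Inclusion–exclusion. Total paths: C(27, 13) = 20058300. Through P₁: C(21, 10)·C(6, 3) = 7054320. Through P₂: C(23, 11)·C(4, 2) = 8112468. Since P₁ is strictly southwest of P₂, a monotone path through both must visit P₁ then P₂; paths through both = C(21, 10)·C(2, 1)·C(4, 2) = 4232592. Avoid both = 20058300 − 7054320 − 8112468 + 4232592 = 9124104.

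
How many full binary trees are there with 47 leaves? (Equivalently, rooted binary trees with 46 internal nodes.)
C_46 = 8740328711533173390046320

These full binary trees are counted by the Catalan number C_n = (1/(n + 1)) · C(2n, n). For n = 46: C_46 = (1/47) · C(92, 46) = 410795449442059149332177040/47 = 8740328711533173390046320.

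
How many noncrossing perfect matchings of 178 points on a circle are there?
C_89 = 254224158304000796523953440778841647086547372026600

These noncrossing handshakes are counted by the Catalan number C_n = (1/(n + 1)) · C(2n, n). For n = 89: C_89 = (1/90) · C(178, 89) = 22880174247360071687155809670095748237789263482394000/90 = 254224158304000796523953440778841647086547372026600.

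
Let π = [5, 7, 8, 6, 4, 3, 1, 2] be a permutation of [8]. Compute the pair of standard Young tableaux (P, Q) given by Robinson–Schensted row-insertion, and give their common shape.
P = [1, 2, 8] / [3, 6] / [4] / [5] / [7];  Q = [1, 2, 3] / [4, 8] / [5] / [6] / [7];  common shape = (3, 2, 1, 1, 1)

Row-insert the values π_1, π_2, … into P one at a time, bumping the leftmost entry strictly greater than the inserted value down to the next row. The recording tableau Q records, in position (i, j), the step at which that cell was added to P.
  Insert 5 (step 1): P = [5];  Q = [1]
  Insert 7 (step 2): P = [5, 7];  Q = [1, 2]
  Insert 8 (step 3): P = [5, 7, 8];  Q = [1, 2, 3]
  Insert 6 (step 4): P = [5, 6, 8] / [7];  Q = [1, 2, 3] / [4]
  Insert 4 (step 5): P = [4, 6, 8] / [5] / [7];  Q = [1, 2, 3] / [4] / [5]
  Insert 3 (step 6): P = [3, 6, 8] / [4] / [5] / [7];  Q = [1, 2, 3] / [4] / [5] / [6]
  Insert 1 (step 7): P = [1, 6, 8] / [3] / [4] / [5] / [7];  Q = [1, 2, 3] / [4] / [5] / [6] / [7]
  Insert 2 (step 8): P = [1, 2, 8] / [3, 6] / [4] / [5] / [7];  Q = [1, 2, 3] / [4, 8] / [5] / [6] / [7]
Final shape: (3, 2, 1, 1, 1).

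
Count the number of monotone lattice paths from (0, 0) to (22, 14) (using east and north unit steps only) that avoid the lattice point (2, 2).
Number of paths = 2441540160

Total paths from (0, 0) to (22, 14): C(36, 22) = 3796297200. Paths through (2, 2): (paths (0, 0) → (2, 2)) × (paths (2, 2) → (22, 14)) = C(4, 2) · C(32, 20) = 6 · 225792840 = 1354757040. Avoidance count = 3796297200 − 1354757040 = 2441540160.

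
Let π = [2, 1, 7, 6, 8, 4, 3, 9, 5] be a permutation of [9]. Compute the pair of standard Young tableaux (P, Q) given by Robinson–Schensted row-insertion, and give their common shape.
P = [1, 3, 5, 9] / [2, 4, 8] / [6] / [7];  Q = [1, 3, 5, 8] / [2, 4, 9] / [6] / [7];  common shape = (4, 3, 1, 1)

Row-insert the values π_1, π_2, … into P one at a time, bumping the leftmost entry strictly greater than the inserted value down to the next row. The recording tableau Q records, in position (i, j), the step at which that cell was added to P.
  Insert 2 (step 1): P = [2];  Q = [1]
  Insert 1 (step 2): P = [1] / [2];  Q = [1] / [2]
  Insert 7 (step 3): P = [1, 7] / [2];  Q = [1, 3] / [2]
  Insert 6 (step 4): P = [1, 6] / [2, 7];  Q = [1, 3] / [2, 4]
  Insert 8 (step 5): P = [1, 6, 8] / [2, 7];  Q = [1, 3, 5] / [2, 4]
  Insert 4 (step 6): P = [1, 4, 8] / [2, 6] / [7];  Q = [1, 3, 5] / [2, 4] / [6]
  Insert 3 (step 7): P = [1, 3, 8] / [2, 4] / [6] / [7];  Q = [1, 3, 5] / [2, 4] / [6] / [7]
  Insert 9 (step 8): P = [1, 3, 8, 9] / [2, 4] / [6] / [7];  Q = [1, 3, 5, 8] / [2, 4] / [6] / [7]
  Insert 5 (step 9): P = [1, 3, 5, 9] / [2, 4, 8] / [6] / [7];  Q = [1, 3, 5, 8] / [2, 4, 9] / [6] / [7]
Final shape: (4, 3, 1, 1).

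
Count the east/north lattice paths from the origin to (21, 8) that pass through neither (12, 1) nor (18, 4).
Number of paths = 3925620

Inclusion–exclusion. Total paths: C(29, 21) = 4292145. Through P₁: C(13, 12)·C(16, 9) = 148720. Through P₂: C(22, 18)·C(7, 3) = 256025. Since P₁ is strictly southwest of P₂, a monotone path through both must visit P₁ then P₂; paths through both = C(13, 12)·C(9, 6)·C(7, 3) = 38220. Avoid both = 4292145 − 148720 − 256025 + 38220 = 3925620.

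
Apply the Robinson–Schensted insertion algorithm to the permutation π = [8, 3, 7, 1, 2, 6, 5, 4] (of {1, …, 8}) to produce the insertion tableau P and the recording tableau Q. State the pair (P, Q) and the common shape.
P = [1, 2, 4] / [3, 5] / [6] / [7] / [8];  Q = [1, 3, 6] / [2, 5] / [4] / [7] / [8];  common shape = (3, 2, 1, 1, 1)

Row-insert the values π_1, π_2, … into P one at a time, bumping the leftmost entry strictly greater than the inserted value down to the next row. The recording tableau Q records, in position (i, j), the step at which that cell was added to P.
  Insert 8 (step 1): P = [8];  Q = [1]
  Insert 3 (step 2): P = [3] / [8];  Q = [1] / [2]
  Insert 7 (step 3): P = [3, 7] / [8];  Q = [1, 3] / [2]
  Insert 1 (step 4): P = [1, 7] / [3] / [8];  Q = [1, 3] / [2] / [4]
  Insert 2 (step 5): P = [1, 2] / [3, 7] / [8];  Q = [1, 3] / [2, 5] / [4]
  Insert 6 (step 6): P = [1, 2, 6] / [3, 7] / [8];  Q = [1, 3, 6] / [2, 5] / [4]
  Insert 5 (step 7): P = [1, 2, 5] / [3, 6] / [7] / [8];  Q = [1, 3, 6] / [2, 5] / [4] / [7]
  Insert 4 (step 8): P = [1, 2, 4] / [3, 5] / [6] / [7] / [8];  Q = [1, 3, 6] / [2, 5] / [4] / [7] / [8]
Final shape: (3, 2, 1, 1, 1).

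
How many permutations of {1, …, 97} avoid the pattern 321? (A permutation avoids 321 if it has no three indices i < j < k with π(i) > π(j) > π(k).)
C_97 = 14657929356129575437016877846657032761712954950899755100

These 321-avoiding permutations are counted by the Catalan number C_n = (1/(n + 1)) · C(2n, n). For n = 97: C_97 = (1/98) · C(194, 97) = 1436477076900698392827654028972389210647869585188175999800/98 = 14657929356129575437016877846657032761712954950899755100.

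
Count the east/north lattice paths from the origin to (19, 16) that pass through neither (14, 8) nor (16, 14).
Number of paths = 2283693810

Inclusion–exclusion. Total paths: C(35, 19) = 4059928950. Through P₁: C(22, 14)·C(13, 5) = 411543990. Through P₂: C(30, 16)·C(5, 3) = 1454226750. Since P₁ is strictly southwest of P₂, a monotone path through both must visit P₁ then P₂; paths through both = C(22, 14)·C(8, 2)·C(5, 3) = 89535600. Avoid both = 4059928950 − 411543990 − 1454226750 + 89535600 = 2283693810.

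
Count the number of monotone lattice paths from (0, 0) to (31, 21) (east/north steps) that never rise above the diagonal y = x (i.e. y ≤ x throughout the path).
Number of paths = 65997186039785

By the reflection principle (André's argument), the number of monotone paths to (31, 21) with n ≤ m that never go above y = x is C(52, 31) − C(52, 32) = 191991813933920 − 125994627894135 = 65997186039785.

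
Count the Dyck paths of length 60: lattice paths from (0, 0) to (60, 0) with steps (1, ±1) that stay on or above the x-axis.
C_30 = 3814986502092304

These Dyck paths are counted by the Catalan number C_n = (1/(n + 1)) · C(2n, n). For n = 30: C_30 = (1/31) · C(60, 30) = 118264581564861424/31 = 3814986502092304.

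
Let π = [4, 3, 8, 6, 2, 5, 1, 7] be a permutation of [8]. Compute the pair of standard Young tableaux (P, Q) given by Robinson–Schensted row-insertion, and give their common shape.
P = [1, 5, 7] / [2, 6] / [3, 8] / [4];  Q = [1, 3, 8] / [2, 4] / [5, 6] / [7];  common shape = (3, 2, 2, 1)

Row-insert the values π_1, π_2, … into P one at a time, bumping the leftmost entry strictly greater than the inserted value down to the next row. The recording tableau Q records, in position (i, j), the step at which that cell was added to P.
  Insert 4 (step 1): P = [4];  Q = [1]
  Insert 3 (step 2): P = [3] / [4];  Q = [1] / [2]
  Insert 8 (step 3): P = [3, 8] / [4];  Q = [1, 3] / [2]
  Insert 6 (step 4): P = [3, 6] / [4, 8];  Q = [1, 3] / [2, 4]
  Insert 2 (step 5): P = [2, 6] / [3, 8] / [4];  Q = [1, 3] / [2, 4] / [5]
  Insert 5 (step 6): P = [2, 5] / [3, 6] / [4, 8];  Q = [1, 3] / [2, 4] / [5, 6]
  Insert 1 (step 7): P = [1, 5] / [2, 6] / [3, 8] / [4];  Q = [1, 3] / [2, 4] / [5, 6] / [7]
  Insert 7 (step 8): P = [1, 5, 7] / [2, 6] / [3, 8] / [4];  Q = [1, 3, 8] / [2, 4] / [5, 6] / [7]
Final shape: (3, 2, 2, 1).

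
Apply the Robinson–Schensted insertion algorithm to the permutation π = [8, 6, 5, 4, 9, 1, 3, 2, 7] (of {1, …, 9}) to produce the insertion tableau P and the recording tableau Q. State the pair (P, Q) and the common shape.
P = [1, 2, 7] / [3, 9] / [4] / [5] / [6] / [8];  Q = [1, 5, 9] / [2, 7] / [3] / [4] / [6] / [8];  common shape = (3, 2, 1, 1, 1, 1)

Row-insert the values π_1, π_2, … into P one at a time, bumping the leftmost entry strictly greater than the inserted value down to the next row. The recording tableau Q records, in position (i, j), the step at which that cell was added to P.
  Insert 8 (step 1): P = [8];  Q = [1]
  Insert 6 (step 2): P = [6] / [8];  Q = [1] / [2]
  Insert 5 (step 3): P = [5] / [6] / [8];  Q = [1] / [2] / [3]
  Insert 4 (step 4): P = [4] / [5] / [6] / [8];  Q = [1] / [2] / [3] / [4]
  Insert 9 (step 5): P = [4, 9] / [5] / [6] / [8];  Q = [1, 5] / [2] / [3] / [4]
  Insert 1 (step 6): P = [1, 9] / [4] / [5] / [6] / [8];  Q = [1, 5] / [2] / [3] / [4] / [6]
  Insert 3 (step 7): P = [1, 3] / [4, 9] / [5] / [6] / [8];  Q = [1, 5] / [2, 7] / [3] / [4] / [6]
  Insert 2 (step 8): P = [1, 2] / [3, 9] / [4] / [5] / [6] / [8];  Q = [1, 5] / [2, 7] / [3] / [4] / [6] / [8]
  Insert 7 (step 9): P = [1, 2, 7] / [3, 9] / [4] / [5] / [6] / [8];  Q = [1, 5, 9] / [2, 7] / [3] / [4] / [6] / [8]
Final shape: (3, 2, 1, 1, 1, 1).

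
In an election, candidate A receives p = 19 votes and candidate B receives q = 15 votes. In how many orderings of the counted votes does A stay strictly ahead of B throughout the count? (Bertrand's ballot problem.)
Strict-lead orderings = 218349120

Total orderings of the 34 votes with 19 for A: C(34, 19) = 1855967520. By the Bertrand ballot formula (Cycle Lemma / reflection principle), the number of orderings in which A is strictly ahead of B throughout is (p − q)/(p + q) · C(p + q, p) = (19 − 15)/(19 + 15) · 1855967520 = 218349120.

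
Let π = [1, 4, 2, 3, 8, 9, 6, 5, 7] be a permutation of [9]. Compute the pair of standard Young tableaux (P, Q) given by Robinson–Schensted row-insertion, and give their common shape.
P = [1, 2, 3, 5, 7] / [4, 6, 9] / [8];  Q = [1, 2, 4, 5, 6] / [3, 7, 9] / [8];  common shape = (5, 3, 1)

Row-insert the values π_1, π_2, … into P one at a time, bumping the leftmost entry strictly greater than the inserted value down to the next row. The recording tableau Q records, in position (i, j), the step at which that cell was added to P.
  Insert 1 (step 1): P = [1];  Q = [1]
  Insert 4 (step 2): P = [1, 4];  Q = [1, 2]
  Insert 2 (step 3): P = [1, 2] / [4];  Q = [1, 2] / [3]
  Insert 3 (step 4): P = [1, 2, 3] / [4];  Q = [1, 2, 4] / [3]
  Insert 8 (step 5): P = [1, 2, 3, 8] / [4];  Q = [1, 2, 4, 5] / [3]
  Insert 9 (step 6): P = [1, 2, 3, 8, 9] / [4];  Q = [1, 2, 4, 5, 6] / [3]
  Insert 6 (step 7): P = [1, 2, 3, 6, 9] / [4, 8];  Q = [1, 2, 4, 5, 6] / [3, 7]
  Insert 5 (step 8): P = [1, 2, 3, 5, 9] / [4, 6] / [8];  Q = [1, 2, 4, 5, 6] / [3, 7] / [8]
  Insert 7 (step 9): P = [1, 2, 3, 5, 7] / [4, 6, 9] / [8];  Q = [1, 2, 4, 5, 6] / [3, 7, 9] / [8]
Final shape: (5, 3, 1).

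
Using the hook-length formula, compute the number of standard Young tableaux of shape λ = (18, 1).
# SYT of shape (18, 1) = 18

Hook-length formula: f^λ = n! / Π hook(c), product over all cells c of the Young diagram. For λ = (18, 1), n = 19 boxes. Hook lengths by row (left-to-right, top-to-bottom): [19, 17, 16, 15, 14, 13, 12, 11, 10, 9, 8, 7, 6, 5, 4, 3, 2, 1]; [1]. Product of hooks = 6758061133824000. So f^λ = 19! / 6758061133824000 = 121645100408832000 / 6758061133824000 = 18.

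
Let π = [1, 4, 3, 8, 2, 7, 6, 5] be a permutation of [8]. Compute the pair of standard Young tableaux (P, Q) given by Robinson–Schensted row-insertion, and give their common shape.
P = [1, 2, 5] / [3, 6] / [4, 7] / [8];  Q = [1, 2, 4] / [3, 6] / [5, 7] / [8];  common shape = (3, 2, 2, 1)

Row-insert the values π_1, π_2, … into P one at a time, bumping the leftmost entry strictly greater than the inserted value down to the next row. The recording tableau Q records, in position (i, j), the step at which that cell was added to P.
  Insert 1 (step 1): P = [1];  Q = [1]
  Insert 4 (step 2): P = [1, 4];  Q = [1, 2]
  Insert 3 (step 3): P = [1, 3] / [4];  Q = [1, 2] / [3]
  Insert 8 (step 4): P = [1, 3, 8] / [4];  Q = [1, 2, 4] / [3]
  Insert 2 (step 5): P = [1, 2, 8] / [3] / [4];  Q = [1, 2, 4] / [3] / [5]
  Insert 7 (step 6): P = [1, 2, 7] / [3, 8] / [4];  Q = [1, 2, 4] / [3, 6] / [5]
  Insert 6 (step 7): P = [1, 2, 6] / [3, 7] / [4, 8];  Q = [1, 2, 4] / [3, 6] / [5, 7]
  Insert 5 (step 8): P = [1, 2, 5] / [3, 6] / [4, 7] / [8];  Q = [1, 2, 4] / [3, 6] / [5, 7] / [8]
Final shape: (3, 2, 2, 1).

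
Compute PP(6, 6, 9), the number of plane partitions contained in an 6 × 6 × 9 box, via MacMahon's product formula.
PP(6, 6, 9) = 6062460972064640

Evaluate the triple product over i = 1..6, j = 1..6, k = 1..9. The factors are (2/1) · (3/2) · (4/3) · (5/4) · (6/5) · (7/6) · (8/7) · (9/8) · … (324 factors total). The numerators and denominators telescope so the product is an integer; carrying out the multiplication exactly gives PP(6, 6, 9) = 6062460972064640.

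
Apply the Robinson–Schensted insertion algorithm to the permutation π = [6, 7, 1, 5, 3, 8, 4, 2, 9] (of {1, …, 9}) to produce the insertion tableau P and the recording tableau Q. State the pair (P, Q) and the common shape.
P = [1, 2, 4, 9] / [3, 7, 8] / [5] / [6];  Q = [1, 2, 6, 9] / [3, 4, 7] / [5] / [8];  common shape = (4, 3, 1, 1)

Row-insert the values π_1, π_2, … into P one at a time, bumping the leftmost entry strictly greater than the inserted value down to the next row. The recording tableau Q records, in position (i, j), the step at which that cell was added to P.
  Insert 6 (step 1): P = [6];  Q = [1]
  Insert 7 (step 2): P = [6, 7];  Q = [1, 2]
  Insert 1 (step 3): P = [1, 7] / [6];  Q = [1, 2] / [3]
  Insert 5 (step 4): P = [1, 5] / [6, 7];  Q = [1, 2] / [3, 4]
  Insert 3 (step 5): P = [1, 3] / [5, 7] / [6];  Q = [1, 2] / [3, 4] / [5]
  Insert 8 (step 6): P = [1, 3, 8] / [5, 7] / [6];  Q = [1, 2, 6] / [3, 4] / [5]
  Insert 4 (step 7): P = [1, 3, 4] / [5, 7, 8] / [6];  Q = [1, 2, 6] / [3, 4, 7] / [5]
  Insert 2 (step 8): P = [1, 2, 4] / [3, 7, 8] / [5] / [6];  Q = [1, 2, 6] / [3, 4, 7] / [5] / [8]
  Insert 9 (step 9): P = [1, 2, 4, 9] / [3, 7, 8] / [5] / [6];  Q = [1, 2, 6, 9] / [3, 4, 7] / [5] / [8]
Final shape: (4, 3, 1, 1).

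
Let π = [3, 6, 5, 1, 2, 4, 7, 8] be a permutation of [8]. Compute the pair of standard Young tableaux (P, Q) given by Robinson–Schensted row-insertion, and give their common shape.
P = [1, 2, 4, 7, 8] / [3, 5] / [6];  Q = [1, 2, 6, 7, 8] / [3, 5] / [4];  common shape = (5, 2, 1)

Row-insert the values π_1, π_2, … into P one at a time, bumping the leftmost entry strictly greater than the inserted value down to the next row. The recording tableau Q records, in position (i, j), the step at which that cell was added to P.
  Insert 3 (step 1): P = [3];  Q = [1]
  Insert 6 (step 2): P = [3, 6];  Q = [1, 2]
  Insert 5 (step 3): P = [3, 5] / [6];  Q = [1, 2] / [3]
  Insert 1 (step 4): P = [1, 5] / [3] / [6];  Q = [1, 2] / [3] / [4]
  Insert 2 (step 5): P = [1, 2] / [3, 5] / [6];  Q = [1, 2] / [3, 5] / [4]
  Insert 4 (step 6): P = [1, 2, 4] / [3, 5] / [6];  Q = [1, 2, 6] / [3, 5] / [4]
  Insert 7 (step 7): P = [1, 2, 4, 7] / [3, 5] / [6];  Q = [1, 2, 6, 7] / [3, 5] / [4]
  Insert 8 (step 8): P = [1, 2, 4, 7, 8] / [3, 5] / [6];  Q = [1, 2, 6, 7, 8] / [3, 5] / [4]
Final shape: (5, 2, 1).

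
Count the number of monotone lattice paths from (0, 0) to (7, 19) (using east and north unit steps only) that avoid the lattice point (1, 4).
Number of paths = 386480

Total paths from (0, 0) to (7, 19): C(26, 7) = 657800. Paths through (1, 4): (paths (0, 0) → (1, 4)) × (paths (1, 4) → (7, 19)) = C(5, 1) · C(21, 6) = 5 · 54264 = 271320. Avoidance count = 657800 − 271320 = 386480.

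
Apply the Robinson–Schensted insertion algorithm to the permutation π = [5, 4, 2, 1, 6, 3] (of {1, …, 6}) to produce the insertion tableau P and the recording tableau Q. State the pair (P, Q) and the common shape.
P = [1, 3] / [2, 6] / [4] / [5];  Q = [1, 5] / [2, 6] / [3] / [4];  common shape = (2, 2, 1, 1)

Row-insert the values π_1, π_2, … into P one at a time, bumping the leftmost entry strictly greater than the inserted value down to the next row. The recording tableau Q records, in position (i, j), the step at which that cell was added to P.
  Insert 5 (step 1): P = [5];  Q = [1]
  Insert 4 (step 2): P = [4] / [5];  Q = [1] / [2]
  Insert 2 (step 3): P = [2] / [4] / [5];  Q = [1] / [2] / [3]
  Insert 1 (step 4): P = [1] / [2] / [4] / [5];  Q = [1] / [2] / [3] / [4]
  Insert 6 (step 5): P = [1, 6] / [2] / [4] / [5];  Q = [1, 5] / [2] / [3] / [4]
  Insert 3 (step 6): P = [1, 3] / [2, 6] / [4] / [5];  Q = [1, 5] / [2, 6] / [3] / [4]
Final shape: (2, 2, 1, 1).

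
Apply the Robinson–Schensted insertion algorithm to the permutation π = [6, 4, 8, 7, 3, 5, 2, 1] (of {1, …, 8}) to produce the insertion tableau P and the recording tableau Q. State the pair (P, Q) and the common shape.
P = [1, 5] / [2, 7] / [3, 8] / [4] / [6];  Q = [1, 3] / [2, 4] / [5, 6] / [7] / [8];  common shape = (2, 2, 2, 1, 1)

Row-insert the values π_1, π_2, … into P one at a time, bumping the leftmost entry strictly greater than the inserted value down to the next row. The recording tableau Q records, in position (i, j), the step at which that cell was added to P.
  Insert 6 (step 1): P = [6];  Q = [1]
  Insert 4 (step 2): P = [4] / [6];  Q = [1] / [2]
  Insert 8 (step 3): P = [4, 8] / [6];  Q = [1, 3] / [2]
  Insert 7 (step 4): P = [4, 7] / [6, 8];  Q = [1, 3] / [2, 4]
  Insert 3 (step 5): P = [3, 7] / [4, 8] / [6];  Q = [1, 3] / [2, 4] / [5]
  Insert 5 (step 6): P = [3, 5] / [4, 7] / [6, 8];  Q = [1, 3] / [2, 4] / [5, 6]
  Insert 2 (step 7): P = [2, 5] / [3, 7] / [4, 8] / [6];  Q = [1, 3] / [2, 4] / [5, 6] / [7]
  Insert 1 (step 8): P = [1, 5] / [2, 7] / [3, 8] / [4] / [6];  Q = [1, 3] / [2, 4] / [5, 6] / [7] / [8]
Final shape: (2, 2, 2, 1, 1).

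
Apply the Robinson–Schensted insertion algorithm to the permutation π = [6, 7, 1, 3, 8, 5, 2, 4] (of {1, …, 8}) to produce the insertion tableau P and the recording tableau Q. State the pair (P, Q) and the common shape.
P = [1, 2, 4] / [3, 5, 8] / [6, 7];  Q = [1, 2, 5] / [3, 4, 6] / [7, 8];  common shape = (3, 3, 2)

Row-insert the values π_1, π_2, … into P one at a time, bumping the leftmost entry strictly greater than the inserted value down to the next row. The recording tableau Q records, in position (i, j), the step at which that cell was added to P.
  Insert 6 (step 1): P = [6];  Q = [1]
  Insert 7 (step 2): P = [6, 7];  Q = [1, 2]
  Insert 1 (step 3): P = [1, 7] / [6];  Q = [1, 2] / [3]
  Insert 3 (step 4): P = [1, 3] / [6, 7];  Q = [1, 2] / [3, 4]
  Insert 8 (step 5): P = [1, 3, 8] / [6, 7];  Q = [1, 2, 5] / [3, 4]
  Insert 5 (step 6): P = [1, 3, 5] / [6, 7, 8];  Q = [1, 2, 5] / [3, 4, 6]
  Insert 2 (step 7): P = [1, 2, 5] / [3, 7, 8] / [6];  Q = [1, 2, 5] / [3, 4, 6] / [7]
  Insert 4 (step 8): P = [1, 2, 4] / [3, 5, 8] / [6, 7];  Q = [1, 2, 5] / [3, 4, 6] / [7, 8]
Final shape: (3, 3, 2).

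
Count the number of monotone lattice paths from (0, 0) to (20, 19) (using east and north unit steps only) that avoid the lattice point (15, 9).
Number of paths = 64996829898

Total paths from (0, 0) to (20, 19): C(39, 20) = 68923264410. Paths through (15, 9): (paths (0, 0) → (15, 9)) × (paths (15, 9) → (20, 19)) = C(24, 15) · C(15, 5) = 1307504 · 3003 = 3926434512. Avoidance count = 68923264410 − 3926434512 = 64996829898.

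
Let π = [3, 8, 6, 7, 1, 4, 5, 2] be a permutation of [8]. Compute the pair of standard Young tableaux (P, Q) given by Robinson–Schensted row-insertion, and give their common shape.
P = [1, 2, 5] / [3, 4, 7] / [6] / [8];  Q = [1, 2, 4] / [3, 6, 7] / [5] / [8];  common shape = (3, 3, 1, 1)

Row-insert the values π_1, π_2, … into P one at a time, bumping the leftmost entry strictly greater than the inserted value down to the next row. The recording tableau Q records, in position (i, j), the step at which that cell was added to P.
  Insert 3 (step 1): P = [3];  Q = [1]
  Insert 8 (step 2): P = [3, 8];  Q = [1, 2]
  Insert 6 (step 3): P = [3, 6] / [8];  Q = [1, 2] / [3]
  Insert 7 (step 4): P = [3, 6, 7] / [8];  Q = [1, 2, 4] / [3]
  Insert 1 (step 5): P = [1, 6, 7] / [3] / [8];  Q = [1, 2, 4] / [3] / [5]
  Insert 4 (step 6): P = [1, 4, 7] / [3, 6] / [8];  Q = [1, 2, 4] / [3, 6] / [5]
  Insert 5 (step 7): P = [1, 4, 5] / [3, 6, 7] / [8];  Q = [1, 2, 4] / [3, 6, 7] / [5]
  Insert 2 (step 8): P = [1, 2, 5] / [3, 4, 7] / [6] / [8];  Q = [1, 2, 4] / [3, 6, 7] / [5] / [8]
Final shape: (3, 3, 1, 1).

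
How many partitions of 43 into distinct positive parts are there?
q(43) = 1610

A partition into distinct parts is a strictly decreasing sequence summing to n. The recurrence d(n, m) = d(n, m−1) + d(n−m, m−1) (use part m at most once) with q(n) = d(n, n) gives q(43) = 1610. (Euler's theorem: # distinct-part partitions = # odd-part partitions.)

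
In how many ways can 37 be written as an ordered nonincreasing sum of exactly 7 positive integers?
p(37, 7 parts) = 1824

Partitions of n into exactly k parts are in bijection with partitions of n − k into at most k parts (subtract 1 from each part). So p(37, exactly 7) = p(30, parts ≤ 7). Computing via the recurrence p(m, j) = p(m, j−1) + p(m−j, j) gives 1824.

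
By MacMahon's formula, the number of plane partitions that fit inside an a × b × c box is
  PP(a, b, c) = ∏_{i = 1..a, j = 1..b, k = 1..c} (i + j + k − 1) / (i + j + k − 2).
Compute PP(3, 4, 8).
PP(3, 4, 8) = 4723719

Evaluate the triple product over i = 1..3, j = 1..4, k = 1..8. The factors are (2/1) · (3/2) · (4/3) · (5/4) · (6/5) · (7/6) · (8/7) · (9/8) · … (96 factors total). The numerators and denominators telescope so the product is an integer; carrying out the multiplication exactly gives PP(3, 4, 8) = 4723719.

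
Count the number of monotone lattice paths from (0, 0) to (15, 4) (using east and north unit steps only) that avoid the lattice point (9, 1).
Number of paths = 3036

Total paths from (0, 0) to (15, 4): C(19, 15) = 3876. Paths through (9, 1): (paths (0, 0) → (9, 1)) × (paths (9, 1) → (15, 4)) = C(10, 9) · C(9, 6) = 10 · 84 = 840. Avoidance count = 3876 − 840 = 3036.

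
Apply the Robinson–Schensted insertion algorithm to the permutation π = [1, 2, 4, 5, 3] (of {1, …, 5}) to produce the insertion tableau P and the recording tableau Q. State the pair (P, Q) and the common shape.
P = [1, 2, 3, 5] / [4];  Q = [1, 2, 3, 4] / [5];  common shape = (4, 1)

Row-insert the values π_1, π_2, … into P one at a time, bumping the leftmost entry strictly greater than the inserted value down to the next row. The recording tableau Q records, in position (i, j), the step at which that cell was added to P.
  Insert 1 (step 1): P = [1];  Q = [1]
  Insert 2 (step 2): P = [1, 2];  Q = [1, 2]
  Insert 4 (step 3): P = [1, 2, 4];  Q = [1, 2, 3]
  Insert 5 (step 4): P = [1, 2, 4, 5];  Q = [1, 2, 3, 4]
  Insert 3 (step 5): P = [1, 2, 3, 5] / [4];  Q = [1, 2, 3, 4] / [5]
Final shape: (4, 1).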